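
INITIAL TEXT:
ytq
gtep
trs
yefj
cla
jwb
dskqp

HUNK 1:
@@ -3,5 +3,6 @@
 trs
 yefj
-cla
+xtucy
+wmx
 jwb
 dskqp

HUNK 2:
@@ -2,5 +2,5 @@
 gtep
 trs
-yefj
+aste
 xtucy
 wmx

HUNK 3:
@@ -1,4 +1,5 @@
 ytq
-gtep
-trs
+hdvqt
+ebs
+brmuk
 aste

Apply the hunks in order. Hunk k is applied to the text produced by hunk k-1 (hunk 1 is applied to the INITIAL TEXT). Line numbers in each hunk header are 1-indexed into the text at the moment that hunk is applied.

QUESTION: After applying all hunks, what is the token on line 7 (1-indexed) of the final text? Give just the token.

Answer: wmx

Derivation:
Hunk 1: at line 3 remove [cla] add [xtucy,wmx] -> 8 lines: ytq gtep trs yefj xtucy wmx jwb dskqp
Hunk 2: at line 2 remove [yefj] add [aste] -> 8 lines: ytq gtep trs aste xtucy wmx jwb dskqp
Hunk 3: at line 1 remove [gtep,trs] add [hdvqt,ebs,brmuk] -> 9 lines: ytq hdvqt ebs brmuk aste xtucy wmx jwb dskqp
Final line 7: wmx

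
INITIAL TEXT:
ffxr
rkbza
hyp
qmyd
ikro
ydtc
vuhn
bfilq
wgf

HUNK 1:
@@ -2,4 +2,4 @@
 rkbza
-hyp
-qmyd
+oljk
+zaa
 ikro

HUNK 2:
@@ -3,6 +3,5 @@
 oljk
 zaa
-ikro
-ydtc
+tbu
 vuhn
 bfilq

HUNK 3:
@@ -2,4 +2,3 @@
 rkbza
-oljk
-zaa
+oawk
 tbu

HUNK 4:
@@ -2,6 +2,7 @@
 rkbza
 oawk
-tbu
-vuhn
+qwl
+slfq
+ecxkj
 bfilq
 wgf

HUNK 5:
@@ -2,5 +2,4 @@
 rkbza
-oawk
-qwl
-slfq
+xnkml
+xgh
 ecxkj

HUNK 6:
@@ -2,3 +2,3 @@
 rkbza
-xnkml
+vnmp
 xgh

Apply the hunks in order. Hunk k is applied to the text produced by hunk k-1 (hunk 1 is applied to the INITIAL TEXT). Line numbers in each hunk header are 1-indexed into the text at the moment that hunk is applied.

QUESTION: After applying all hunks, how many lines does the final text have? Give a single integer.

Answer: 7

Derivation:
Hunk 1: at line 2 remove [hyp,qmyd] add [oljk,zaa] -> 9 lines: ffxr rkbza oljk zaa ikro ydtc vuhn bfilq wgf
Hunk 2: at line 3 remove [ikro,ydtc] add [tbu] -> 8 lines: ffxr rkbza oljk zaa tbu vuhn bfilq wgf
Hunk 3: at line 2 remove [oljk,zaa] add [oawk] -> 7 lines: ffxr rkbza oawk tbu vuhn bfilq wgf
Hunk 4: at line 2 remove [tbu,vuhn] add [qwl,slfq,ecxkj] -> 8 lines: ffxr rkbza oawk qwl slfq ecxkj bfilq wgf
Hunk 5: at line 2 remove [oawk,qwl,slfq] add [xnkml,xgh] -> 7 lines: ffxr rkbza xnkml xgh ecxkj bfilq wgf
Hunk 6: at line 2 remove [xnkml] add [vnmp] -> 7 lines: ffxr rkbza vnmp xgh ecxkj bfilq wgf
Final line count: 7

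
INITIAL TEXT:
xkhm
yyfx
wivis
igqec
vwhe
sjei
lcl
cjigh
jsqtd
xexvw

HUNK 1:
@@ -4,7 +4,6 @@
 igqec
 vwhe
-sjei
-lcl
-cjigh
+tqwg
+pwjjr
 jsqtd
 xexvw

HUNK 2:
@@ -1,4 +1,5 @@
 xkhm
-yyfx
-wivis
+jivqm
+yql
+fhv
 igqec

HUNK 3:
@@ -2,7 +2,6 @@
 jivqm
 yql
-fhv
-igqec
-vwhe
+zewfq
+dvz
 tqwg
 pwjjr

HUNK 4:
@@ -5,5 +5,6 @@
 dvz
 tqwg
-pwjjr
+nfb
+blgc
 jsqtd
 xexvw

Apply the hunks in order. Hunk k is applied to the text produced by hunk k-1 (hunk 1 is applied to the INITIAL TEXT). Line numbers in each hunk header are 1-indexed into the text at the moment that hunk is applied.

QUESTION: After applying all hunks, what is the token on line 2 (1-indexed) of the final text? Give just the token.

Answer: jivqm

Derivation:
Hunk 1: at line 4 remove [sjei,lcl,cjigh] add [tqwg,pwjjr] -> 9 lines: xkhm yyfx wivis igqec vwhe tqwg pwjjr jsqtd xexvw
Hunk 2: at line 1 remove [yyfx,wivis] add [jivqm,yql,fhv] -> 10 lines: xkhm jivqm yql fhv igqec vwhe tqwg pwjjr jsqtd xexvw
Hunk 3: at line 2 remove [fhv,igqec,vwhe] add [zewfq,dvz] -> 9 lines: xkhm jivqm yql zewfq dvz tqwg pwjjr jsqtd xexvw
Hunk 4: at line 5 remove [pwjjr] add [nfb,blgc] -> 10 lines: xkhm jivqm yql zewfq dvz tqwg nfb blgc jsqtd xexvw
Final line 2: jivqm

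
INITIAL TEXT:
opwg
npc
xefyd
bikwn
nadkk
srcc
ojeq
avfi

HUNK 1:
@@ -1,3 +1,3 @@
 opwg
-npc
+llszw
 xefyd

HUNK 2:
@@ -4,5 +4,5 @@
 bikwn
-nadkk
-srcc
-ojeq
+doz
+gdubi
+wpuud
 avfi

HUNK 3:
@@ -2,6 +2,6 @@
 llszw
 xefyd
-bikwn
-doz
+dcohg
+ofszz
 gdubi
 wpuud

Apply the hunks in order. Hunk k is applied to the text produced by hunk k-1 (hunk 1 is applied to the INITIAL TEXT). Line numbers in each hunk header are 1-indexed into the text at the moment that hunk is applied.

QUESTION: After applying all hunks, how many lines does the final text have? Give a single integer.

Hunk 1: at line 1 remove [npc] add [llszw] -> 8 lines: opwg llszw xefyd bikwn nadkk srcc ojeq avfi
Hunk 2: at line 4 remove [nadkk,srcc,ojeq] add [doz,gdubi,wpuud] -> 8 lines: opwg llszw xefyd bikwn doz gdubi wpuud avfi
Hunk 3: at line 2 remove [bikwn,doz] add [dcohg,ofszz] -> 8 lines: opwg llszw xefyd dcohg ofszz gdubi wpuud avfi
Final line count: 8

Answer: 8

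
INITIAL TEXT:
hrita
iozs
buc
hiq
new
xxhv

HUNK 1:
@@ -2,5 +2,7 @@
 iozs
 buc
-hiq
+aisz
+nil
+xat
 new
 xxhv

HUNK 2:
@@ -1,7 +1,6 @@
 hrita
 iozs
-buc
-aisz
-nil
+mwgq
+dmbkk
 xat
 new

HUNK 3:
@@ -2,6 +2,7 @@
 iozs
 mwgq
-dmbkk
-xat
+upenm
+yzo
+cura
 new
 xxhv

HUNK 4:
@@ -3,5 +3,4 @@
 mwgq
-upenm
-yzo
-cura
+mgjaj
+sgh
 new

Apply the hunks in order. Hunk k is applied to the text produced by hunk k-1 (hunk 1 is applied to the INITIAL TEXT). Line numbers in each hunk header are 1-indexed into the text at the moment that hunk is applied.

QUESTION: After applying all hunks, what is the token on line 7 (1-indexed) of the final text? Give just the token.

Hunk 1: at line 2 remove [hiq] add [aisz,nil,xat] -> 8 lines: hrita iozs buc aisz nil xat new xxhv
Hunk 2: at line 1 remove [buc,aisz,nil] add [mwgq,dmbkk] -> 7 lines: hrita iozs mwgq dmbkk xat new xxhv
Hunk 3: at line 2 remove [dmbkk,xat] add [upenm,yzo,cura] -> 8 lines: hrita iozs mwgq upenm yzo cura new xxhv
Hunk 4: at line 3 remove [upenm,yzo,cura] add [mgjaj,sgh] -> 7 lines: hrita iozs mwgq mgjaj sgh new xxhv
Final line 7: xxhv

Answer: xxhv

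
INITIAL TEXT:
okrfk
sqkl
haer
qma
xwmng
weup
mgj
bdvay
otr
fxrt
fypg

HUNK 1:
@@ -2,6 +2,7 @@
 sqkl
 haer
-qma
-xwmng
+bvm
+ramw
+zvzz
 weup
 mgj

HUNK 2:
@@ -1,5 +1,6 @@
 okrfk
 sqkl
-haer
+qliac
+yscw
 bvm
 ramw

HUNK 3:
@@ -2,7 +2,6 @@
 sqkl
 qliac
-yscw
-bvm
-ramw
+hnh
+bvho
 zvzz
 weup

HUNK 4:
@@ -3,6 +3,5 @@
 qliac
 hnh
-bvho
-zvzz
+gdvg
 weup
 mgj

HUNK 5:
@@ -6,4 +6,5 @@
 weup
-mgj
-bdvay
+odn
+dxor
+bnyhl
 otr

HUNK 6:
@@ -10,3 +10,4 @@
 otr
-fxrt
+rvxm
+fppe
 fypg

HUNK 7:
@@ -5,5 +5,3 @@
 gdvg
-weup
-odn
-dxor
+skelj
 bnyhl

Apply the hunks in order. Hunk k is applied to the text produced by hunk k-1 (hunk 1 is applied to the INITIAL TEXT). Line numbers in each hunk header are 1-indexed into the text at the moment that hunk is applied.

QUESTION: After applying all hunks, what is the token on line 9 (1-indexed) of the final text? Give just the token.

Answer: rvxm

Derivation:
Hunk 1: at line 2 remove [qma,xwmng] add [bvm,ramw,zvzz] -> 12 lines: okrfk sqkl haer bvm ramw zvzz weup mgj bdvay otr fxrt fypg
Hunk 2: at line 1 remove [haer] add [qliac,yscw] -> 13 lines: okrfk sqkl qliac yscw bvm ramw zvzz weup mgj bdvay otr fxrt fypg
Hunk 3: at line 2 remove [yscw,bvm,ramw] add [hnh,bvho] -> 12 lines: okrfk sqkl qliac hnh bvho zvzz weup mgj bdvay otr fxrt fypg
Hunk 4: at line 3 remove [bvho,zvzz] add [gdvg] -> 11 lines: okrfk sqkl qliac hnh gdvg weup mgj bdvay otr fxrt fypg
Hunk 5: at line 6 remove [mgj,bdvay] add [odn,dxor,bnyhl] -> 12 lines: okrfk sqkl qliac hnh gdvg weup odn dxor bnyhl otr fxrt fypg
Hunk 6: at line 10 remove [fxrt] add [rvxm,fppe] -> 13 lines: okrfk sqkl qliac hnh gdvg weup odn dxor bnyhl otr rvxm fppe fypg
Hunk 7: at line 5 remove [weup,odn,dxor] add [skelj] -> 11 lines: okrfk sqkl qliac hnh gdvg skelj bnyhl otr rvxm fppe fypg
Final line 9: rvxm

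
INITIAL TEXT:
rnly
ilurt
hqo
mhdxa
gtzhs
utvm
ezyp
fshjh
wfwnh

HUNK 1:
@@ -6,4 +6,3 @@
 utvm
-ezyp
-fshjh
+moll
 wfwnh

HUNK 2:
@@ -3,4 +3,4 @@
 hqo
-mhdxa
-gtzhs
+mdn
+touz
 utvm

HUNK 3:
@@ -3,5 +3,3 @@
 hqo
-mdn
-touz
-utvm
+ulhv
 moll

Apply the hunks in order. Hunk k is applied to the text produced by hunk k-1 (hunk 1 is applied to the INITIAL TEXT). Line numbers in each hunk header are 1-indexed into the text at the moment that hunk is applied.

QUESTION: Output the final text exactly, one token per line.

Answer: rnly
ilurt
hqo
ulhv
moll
wfwnh

Derivation:
Hunk 1: at line 6 remove [ezyp,fshjh] add [moll] -> 8 lines: rnly ilurt hqo mhdxa gtzhs utvm moll wfwnh
Hunk 2: at line 3 remove [mhdxa,gtzhs] add [mdn,touz] -> 8 lines: rnly ilurt hqo mdn touz utvm moll wfwnh
Hunk 3: at line 3 remove [mdn,touz,utvm] add [ulhv] -> 6 lines: rnly ilurt hqo ulhv moll wfwnh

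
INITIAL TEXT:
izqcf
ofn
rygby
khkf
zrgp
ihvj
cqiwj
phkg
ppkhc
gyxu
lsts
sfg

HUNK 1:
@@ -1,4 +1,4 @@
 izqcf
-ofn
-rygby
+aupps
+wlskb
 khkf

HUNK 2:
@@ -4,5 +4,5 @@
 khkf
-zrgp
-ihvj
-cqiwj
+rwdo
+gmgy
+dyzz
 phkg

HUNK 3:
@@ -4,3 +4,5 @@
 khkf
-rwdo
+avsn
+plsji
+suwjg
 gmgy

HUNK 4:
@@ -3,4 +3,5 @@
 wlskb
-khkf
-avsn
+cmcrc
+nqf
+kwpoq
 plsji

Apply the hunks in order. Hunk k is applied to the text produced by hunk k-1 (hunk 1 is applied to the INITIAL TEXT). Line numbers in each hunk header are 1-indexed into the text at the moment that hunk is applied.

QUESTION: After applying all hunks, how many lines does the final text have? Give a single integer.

Answer: 15

Derivation:
Hunk 1: at line 1 remove [ofn,rygby] add [aupps,wlskb] -> 12 lines: izqcf aupps wlskb khkf zrgp ihvj cqiwj phkg ppkhc gyxu lsts sfg
Hunk 2: at line 4 remove [zrgp,ihvj,cqiwj] add [rwdo,gmgy,dyzz] -> 12 lines: izqcf aupps wlskb khkf rwdo gmgy dyzz phkg ppkhc gyxu lsts sfg
Hunk 3: at line 4 remove [rwdo] add [avsn,plsji,suwjg] -> 14 lines: izqcf aupps wlskb khkf avsn plsji suwjg gmgy dyzz phkg ppkhc gyxu lsts sfg
Hunk 4: at line 3 remove [khkf,avsn] add [cmcrc,nqf,kwpoq] -> 15 lines: izqcf aupps wlskb cmcrc nqf kwpoq plsji suwjg gmgy dyzz phkg ppkhc gyxu lsts sfg
Final line count: 15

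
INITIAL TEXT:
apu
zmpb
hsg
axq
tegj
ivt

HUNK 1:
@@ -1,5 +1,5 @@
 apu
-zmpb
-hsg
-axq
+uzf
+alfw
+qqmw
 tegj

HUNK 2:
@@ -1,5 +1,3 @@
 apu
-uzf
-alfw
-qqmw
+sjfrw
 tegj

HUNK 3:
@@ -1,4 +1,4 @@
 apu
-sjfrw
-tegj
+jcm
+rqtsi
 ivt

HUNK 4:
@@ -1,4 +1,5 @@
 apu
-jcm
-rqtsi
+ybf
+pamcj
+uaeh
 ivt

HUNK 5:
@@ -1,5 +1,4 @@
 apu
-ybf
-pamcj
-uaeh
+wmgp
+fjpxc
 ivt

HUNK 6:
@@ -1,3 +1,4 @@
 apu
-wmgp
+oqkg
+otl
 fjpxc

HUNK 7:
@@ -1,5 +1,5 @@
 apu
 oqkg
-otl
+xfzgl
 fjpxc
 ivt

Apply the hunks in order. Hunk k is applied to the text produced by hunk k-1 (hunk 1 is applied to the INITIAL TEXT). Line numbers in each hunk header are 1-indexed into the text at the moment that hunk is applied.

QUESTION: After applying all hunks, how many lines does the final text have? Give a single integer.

Hunk 1: at line 1 remove [zmpb,hsg,axq] add [uzf,alfw,qqmw] -> 6 lines: apu uzf alfw qqmw tegj ivt
Hunk 2: at line 1 remove [uzf,alfw,qqmw] add [sjfrw] -> 4 lines: apu sjfrw tegj ivt
Hunk 3: at line 1 remove [sjfrw,tegj] add [jcm,rqtsi] -> 4 lines: apu jcm rqtsi ivt
Hunk 4: at line 1 remove [jcm,rqtsi] add [ybf,pamcj,uaeh] -> 5 lines: apu ybf pamcj uaeh ivt
Hunk 5: at line 1 remove [ybf,pamcj,uaeh] add [wmgp,fjpxc] -> 4 lines: apu wmgp fjpxc ivt
Hunk 6: at line 1 remove [wmgp] add [oqkg,otl] -> 5 lines: apu oqkg otl fjpxc ivt
Hunk 7: at line 1 remove [otl] add [xfzgl] -> 5 lines: apu oqkg xfzgl fjpxc ivt
Final line count: 5

Answer: 5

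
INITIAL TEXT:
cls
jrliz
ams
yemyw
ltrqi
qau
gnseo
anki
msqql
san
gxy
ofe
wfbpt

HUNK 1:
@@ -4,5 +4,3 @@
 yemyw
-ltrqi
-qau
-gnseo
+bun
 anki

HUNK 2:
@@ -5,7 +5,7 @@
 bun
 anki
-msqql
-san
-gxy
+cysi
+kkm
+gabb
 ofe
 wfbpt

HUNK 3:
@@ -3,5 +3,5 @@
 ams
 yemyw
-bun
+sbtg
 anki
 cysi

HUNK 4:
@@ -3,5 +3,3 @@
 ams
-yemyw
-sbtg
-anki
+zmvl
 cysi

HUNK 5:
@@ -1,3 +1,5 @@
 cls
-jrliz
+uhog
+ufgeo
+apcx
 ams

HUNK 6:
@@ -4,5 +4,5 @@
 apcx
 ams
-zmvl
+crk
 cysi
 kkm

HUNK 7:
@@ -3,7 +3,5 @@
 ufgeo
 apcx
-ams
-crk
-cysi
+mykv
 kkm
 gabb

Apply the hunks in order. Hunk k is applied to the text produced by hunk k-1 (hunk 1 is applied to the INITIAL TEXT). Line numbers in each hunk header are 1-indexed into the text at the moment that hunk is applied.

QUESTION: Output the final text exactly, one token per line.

Hunk 1: at line 4 remove [ltrqi,qau,gnseo] add [bun] -> 11 lines: cls jrliz ams yemyw bun anki msqql san gxy ofe wfbpt
Hunk 2: at line 5 remove [msqql,san,gxy] add [cysi,kkm,gabb] -> 11 lines: cls jrliz ams yemyw bun anki cysi kkm gabb ofe wfbpt
Hunk 3: at line 3 remove [bun] add [sbtg] -> 11 lines: cls jrliz ams yemyw sbtg anki cysi kkm gabb ofe wfbpt
Hunk 4: at line 3 remove [yemyw,sbtg,anki] add [zmvl] -> 9 lines: cls jrliz ams zmvl cysi kkm gabb ofe wfbpt
Hunk 5: at line 1 remove [jrliz] add [uhog,ufgeo,apcx] -> 11 lines: cls uhog ufgeo apcx ams zmvl cysi kkm gabb ofe wfbpt
Hunk 6: at line 4 remove [zmvl] add [crk] -> 11 lines: cls uhog ufgeo apcx ams crk cysi kkm gabb ofe wfbpt
Hunk 7: at line 3 remove [ams,crk,cysi] add [mykv] -> 9 lines: cls uhog ufgeo apcx mykv kkm gabb ofe wfbpt

Answer: cls
uhog
ufgeo
apcx
mykv
kkm
gabb
ofe
wfbpt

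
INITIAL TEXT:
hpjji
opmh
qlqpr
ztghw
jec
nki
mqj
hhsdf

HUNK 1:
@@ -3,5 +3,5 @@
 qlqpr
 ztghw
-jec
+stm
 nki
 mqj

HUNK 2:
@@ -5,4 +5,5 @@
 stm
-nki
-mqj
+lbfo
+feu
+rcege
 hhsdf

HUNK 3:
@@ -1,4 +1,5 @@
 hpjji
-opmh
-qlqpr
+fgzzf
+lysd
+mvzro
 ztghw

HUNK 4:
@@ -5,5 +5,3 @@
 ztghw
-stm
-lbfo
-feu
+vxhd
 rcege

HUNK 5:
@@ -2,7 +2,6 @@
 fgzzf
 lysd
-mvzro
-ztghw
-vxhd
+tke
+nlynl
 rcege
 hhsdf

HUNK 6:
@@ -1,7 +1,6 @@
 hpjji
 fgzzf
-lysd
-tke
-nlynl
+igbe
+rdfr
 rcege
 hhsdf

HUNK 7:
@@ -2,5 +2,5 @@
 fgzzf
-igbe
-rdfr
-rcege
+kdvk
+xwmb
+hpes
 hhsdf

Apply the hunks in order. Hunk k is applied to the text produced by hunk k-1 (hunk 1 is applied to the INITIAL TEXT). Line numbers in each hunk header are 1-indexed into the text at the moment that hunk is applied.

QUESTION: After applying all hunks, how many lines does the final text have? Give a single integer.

Hunk 1: at line 3 remove [jec] add [stm] -> 8 lines: hpjji opmh qlqpr ztghw stm nki mqj hhsdf
Hunk 2: at line 5 remove [nki,mqj] add [lbfo,feu,rcege] -> 9 lines: hpjji opmh qlqpr ztghw stm lbfo feu rcege hhsdf
Hunk 3: at line 1 remove [opmh,qlqpr] add [fgzzf,lysd,mvzro] -> 10 lines: hpjji fgzzf lysd mvzro ztghw stm lbfo feu rcege hhsdf
Hunk 4: at line 5 remove [stm,lbfo,feu] add [vxhd] -> 8 lines: hpjji fgzzf lysd mvzro ztghw vxhd rcege hhsdf
Hunk 5: at line 2 remove [mvzro,ztghw,vxhd] add [tke,nlynl] -> 7 lines: hpjji fgzzf lysd tke nlynl rcege hhsdf
Hunk 6: at line 1 remove [lysd,tke,nlynl] add [igbe,rdfr] -> 6 lines: hpjji fgzzf igbe rdfr rcege hhsdf
Hunk 7: at line 2 remove [igbe,rdfr,rcege] add [kdvk,xwmb,hpes] -> 6 lines: hpjji fgzzf kdvk xwmb hpes hhsdf
Final line count: 6

Answer: 6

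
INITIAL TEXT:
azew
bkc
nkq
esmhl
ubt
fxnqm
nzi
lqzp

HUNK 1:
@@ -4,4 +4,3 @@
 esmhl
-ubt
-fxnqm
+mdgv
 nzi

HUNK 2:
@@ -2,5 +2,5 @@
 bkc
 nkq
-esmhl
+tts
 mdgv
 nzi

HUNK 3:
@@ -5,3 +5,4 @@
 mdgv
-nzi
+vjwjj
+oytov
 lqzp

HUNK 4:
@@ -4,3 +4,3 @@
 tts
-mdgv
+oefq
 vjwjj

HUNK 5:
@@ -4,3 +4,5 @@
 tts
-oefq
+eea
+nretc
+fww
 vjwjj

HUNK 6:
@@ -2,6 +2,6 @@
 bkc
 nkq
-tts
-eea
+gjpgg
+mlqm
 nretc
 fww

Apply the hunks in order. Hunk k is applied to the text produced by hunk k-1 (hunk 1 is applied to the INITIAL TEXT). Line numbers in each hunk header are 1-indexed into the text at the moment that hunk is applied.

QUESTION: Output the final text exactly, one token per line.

Answer: azew
bkc
nkq
gjpgg
mlqm
nretc
fww
vjwjj
oytov
lqzp

Derivation:
Hunk 1: at line 4 remove [ubt,fxnqm] add [mdgv] -> 7 lines: azew bkc nkq esmhl mdgv nzi lqzp
Hunk 2: at line 2 remove [esmhl] add [tts] -> 7 lines: azew bkc nkq tts mdgv nzi lqzp
Hunk 3: at line 5 remove [nzi] add [vjwjj,oytov] -> 8 lines: azew bkc nkq tts mdgv vjwjj oytov lqzp
Hunk 4: at line 4 remove [mdgv] add [oefq] -> 8 lines: azew bkc nkq tts oefq vjwjj oytov lqzp
Hunk 5: at line 4 remove [oefq] add [eea,nretc,fww] -> 10 lines: azew bkc nkq tts eea nretc fww vjwjj oytov lqzp
Hunk 6: at line 2 remove [tts,eea] add [gjpgg,mlqm] -> 10 lines: azew bkc nkq gjpgg mlqm nretc fww vjwjj oytov lqzp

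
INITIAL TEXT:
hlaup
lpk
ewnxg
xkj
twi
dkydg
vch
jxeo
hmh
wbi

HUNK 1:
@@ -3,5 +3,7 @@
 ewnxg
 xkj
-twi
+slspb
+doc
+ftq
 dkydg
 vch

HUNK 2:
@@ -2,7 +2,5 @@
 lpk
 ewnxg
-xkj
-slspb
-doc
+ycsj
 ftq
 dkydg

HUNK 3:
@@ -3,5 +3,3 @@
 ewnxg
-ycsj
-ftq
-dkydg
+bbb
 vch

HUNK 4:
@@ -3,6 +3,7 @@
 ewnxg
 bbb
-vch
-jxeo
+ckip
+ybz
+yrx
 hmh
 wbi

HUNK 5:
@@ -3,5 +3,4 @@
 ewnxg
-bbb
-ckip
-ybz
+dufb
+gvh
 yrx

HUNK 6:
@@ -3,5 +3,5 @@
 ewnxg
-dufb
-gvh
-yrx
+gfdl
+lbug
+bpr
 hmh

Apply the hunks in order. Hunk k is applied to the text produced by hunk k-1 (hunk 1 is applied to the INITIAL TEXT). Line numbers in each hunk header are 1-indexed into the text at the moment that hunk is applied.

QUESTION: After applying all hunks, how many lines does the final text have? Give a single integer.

Hunk 1: at line 3 remove [twi] add [slspb,doc,ftq] -> 12 lines: hlaup lpk ewnxg xkj slspb doc ftq dkydg vch jxeo hmh wbi
Hunk 2: at line 2 remove [xkj,slspb,doc] add [ycsj] -> 10 lines: hlaup lpk ewnxg ycsj ftq dkydg vch jxeo hmh wbi
Hunk 3: at line 3 remove [ycsj,ftq,dkydg] add [bbb] -> 8 lines: hlaup lpk ewnxg bbb vch jxeo hmh wbi
Hunk 4: at line 3 remove [vch,jxeo] add [ckip,ybz,yrx] -> 9 lines: hlaup lpk ewnxg bbb ckip ybz yrx hmh wbi
Hunk 5: at line 3 remove [bbb,ckip,ybz] add [dufb,gvh] -> 8 lines: hlaup lpk ewnxg dufb gvh yrx hmh wbi
Hunk 6: at line 3 remove [dufb,gvh,yrx] add [gfdl,lbug,bpr] -> 8 lines: hlaup lpk ewnxg gfdl lbug bpr hmh wbi
Final line count: 8

Answer: 8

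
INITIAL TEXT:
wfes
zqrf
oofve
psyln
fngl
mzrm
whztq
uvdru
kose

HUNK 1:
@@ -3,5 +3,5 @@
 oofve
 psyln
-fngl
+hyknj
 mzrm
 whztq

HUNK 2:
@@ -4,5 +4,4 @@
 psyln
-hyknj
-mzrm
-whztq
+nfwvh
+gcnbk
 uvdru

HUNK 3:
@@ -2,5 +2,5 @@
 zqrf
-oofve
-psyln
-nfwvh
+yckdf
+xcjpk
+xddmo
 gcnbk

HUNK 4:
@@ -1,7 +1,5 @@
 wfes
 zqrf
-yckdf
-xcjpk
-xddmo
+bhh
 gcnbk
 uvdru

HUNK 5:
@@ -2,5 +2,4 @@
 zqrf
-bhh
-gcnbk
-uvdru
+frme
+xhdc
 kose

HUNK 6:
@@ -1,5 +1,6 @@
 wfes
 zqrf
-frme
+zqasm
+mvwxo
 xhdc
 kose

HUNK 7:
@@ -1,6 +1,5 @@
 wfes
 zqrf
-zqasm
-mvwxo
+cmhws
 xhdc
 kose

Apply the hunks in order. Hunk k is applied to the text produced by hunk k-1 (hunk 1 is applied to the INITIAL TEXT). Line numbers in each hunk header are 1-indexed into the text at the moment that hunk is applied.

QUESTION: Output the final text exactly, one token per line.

Answer: wfes
zqrf
cmhws
xhdc
kose

Derivation:
Hunk 1: at line 3 remove [fngl] add [hyknj] -> 9 lines: wfes zqrf oofve psyln hyknj mzrm whztq uvdru kose
Hunk 2: at line 4 remove [hyknj,mzrm,whztq] add [nfwvh,gcnbk] -> 8 lines: wfes zqrf oofve psyln nfwvh gcnbk uvdru kose
Hunk 3: at line 2 remove [oofve,psyln,nfwvh] add [yckdf,xcjpk,xddmo] -> 8 lines: wfes zqrf yckdf xcjpk xddmo gcnbk uvdru kose
Hunk 4: at line 1 remove [yckdf,xcjpk,xddmo] add [bhh] -> 6 lines: wfes zqrf bhh gcnbk uvdru kose
Hunk 5: at line 2 remove [bhh,gcnbk,uvdru] add [frme,xhdc] -> 5 lines: wfes zqrf frme xhdc kose
Hunk 6: at line 1 remove [frme] add [zqasm,mvwxo] -> 6 lines: wfes zqrf zqasm mvwxo xhdc kose
Hunk 7: at line 1 remove [zqasm,mvwxo] add [cmhws] -> 5 lines: wfes zqrf cmhws xhdc kose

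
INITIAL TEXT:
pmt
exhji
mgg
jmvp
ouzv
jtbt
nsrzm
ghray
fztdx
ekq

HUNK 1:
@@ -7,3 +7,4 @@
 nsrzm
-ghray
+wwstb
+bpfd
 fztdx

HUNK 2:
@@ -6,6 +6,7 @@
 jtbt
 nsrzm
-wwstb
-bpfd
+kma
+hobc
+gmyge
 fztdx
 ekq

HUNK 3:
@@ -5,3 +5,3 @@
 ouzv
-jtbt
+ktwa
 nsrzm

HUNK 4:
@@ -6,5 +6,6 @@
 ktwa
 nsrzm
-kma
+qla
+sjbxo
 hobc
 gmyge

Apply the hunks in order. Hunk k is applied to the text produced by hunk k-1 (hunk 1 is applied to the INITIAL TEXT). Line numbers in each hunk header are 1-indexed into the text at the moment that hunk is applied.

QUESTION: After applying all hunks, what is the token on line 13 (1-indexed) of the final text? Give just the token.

Hunk 1: at line 7 remove [ghray] add [wwstb,bpfd] -> 11 lines: pmt exhji mgg jmvp ouzv jtbt nsrzm wwstb bpfd fztdx ekq
Hunk 2: at line 6 remove [wwstb,bpfd] add [kma,hobc,gmyge] -> 12 lines: pmt exhji mgg jmvp ouzv jtbt nsrzm kma hobc gmyge fztdx ekq
Hunk 3: at line 5 remove [jtbt] add [ktwa] -> 12 lines: pmt exhji mgg jmvp ouzv ktwa nsrzm kma hobc gmyge fztdx ekq
Hunk 4: at line 6 remove [kma] add [qla,sjbxo] -> 13 lines: pmt exhji mgg jmvp ouzv ktwa nsrzm qla sjbxo hobc gmyge fztdx ekq
Final line 13: ekq

Answer: ekq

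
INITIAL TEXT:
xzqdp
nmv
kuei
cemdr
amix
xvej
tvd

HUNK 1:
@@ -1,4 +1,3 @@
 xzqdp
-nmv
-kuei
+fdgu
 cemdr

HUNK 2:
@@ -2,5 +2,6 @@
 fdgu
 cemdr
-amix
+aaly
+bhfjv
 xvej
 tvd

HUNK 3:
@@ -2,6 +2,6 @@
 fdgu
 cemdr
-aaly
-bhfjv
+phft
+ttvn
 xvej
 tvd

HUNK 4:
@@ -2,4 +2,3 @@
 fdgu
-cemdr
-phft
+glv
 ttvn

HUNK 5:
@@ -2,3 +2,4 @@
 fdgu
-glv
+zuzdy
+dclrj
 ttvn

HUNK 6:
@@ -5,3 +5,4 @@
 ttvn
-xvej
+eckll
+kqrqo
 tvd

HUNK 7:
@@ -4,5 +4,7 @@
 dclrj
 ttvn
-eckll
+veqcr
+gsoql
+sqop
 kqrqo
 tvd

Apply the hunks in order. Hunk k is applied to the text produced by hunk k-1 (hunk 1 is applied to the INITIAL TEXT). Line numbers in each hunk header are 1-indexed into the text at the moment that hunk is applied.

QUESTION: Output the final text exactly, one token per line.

Answer: xzqdp
fdgu
zuzdy
dclrj
ttvn
veqcr
gsoql
sqop
kqrqo
tvd

Derivation:
Hunk 1: at line 1 remove [nmv,kuei] add [fdgu] -> 6 lines: xzqdp fdgu cemdr amix xvej tvd
Hunk 2: at line 2 remove [amix] add [aaly,bhfjv] -> 7 lines: xzqdp fdgu cemdr aaly bhfjv xvej tvd
Hunk 3: at line 2 remove [aaly,bhfjv] add [phft,ttvn] -> 7 lines: xzqdp fdgu cemdr phft ttvn xvej tvd
Hunk 4: at line 2 remove [cemdr,phft] add [glv] -> 6 lines: xzqdp fdgu glv ttvn xvej tvd
Hunk 5: at line 2 remove [glv] add [zuzdy,dclrj] -> 7 lines: xzqdp fdgu zuzdy dclrj ttvn xvej tvd
Hunk 6: at line 5 remove [xvej] add [eckll,kqrqo] -> 8 lines: xzqdp fdgu zuzdy dclrj ttvn eckll kqrqo tvd
Hunk 7: at line 4 remove [eckll] add [veqcr,gsoql,sqop] -> 10 lines: xzqdp fdgu zuzdy dclrj ttvn veqcr gsoql sqop kqrqo tvd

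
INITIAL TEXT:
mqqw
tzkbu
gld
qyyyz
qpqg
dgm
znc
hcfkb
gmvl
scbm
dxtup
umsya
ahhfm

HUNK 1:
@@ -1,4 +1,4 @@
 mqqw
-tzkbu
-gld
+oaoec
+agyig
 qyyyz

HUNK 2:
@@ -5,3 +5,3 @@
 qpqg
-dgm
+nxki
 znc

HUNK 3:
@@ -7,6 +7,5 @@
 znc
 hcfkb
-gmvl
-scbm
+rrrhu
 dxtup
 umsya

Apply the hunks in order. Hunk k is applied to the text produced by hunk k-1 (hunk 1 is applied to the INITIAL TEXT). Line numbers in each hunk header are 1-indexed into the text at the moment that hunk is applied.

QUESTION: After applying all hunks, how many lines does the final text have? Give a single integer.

Answer: 12

Derivation:
Hunk 1: at line 1 remove [tzkbu,gld] add [oaoec,agyig] -> 13 lines: mqqw oaoec agyig qyyyz qpqg dgm znc hcfkb gmvl scbm dxtup umsya ahhfm
Hunk 2: at line 5 remove [dgm] add [nxki] -> 13 lines: mqqw oaoec agyig qyyyz qpqg nxki znc hcfkb gmvl scbm dxtup umsya ahhfm
Hunk 3: at line 7 remove [gmvl,scbm] add [rrrhu] -> 12 lines: mqqw oaoec agyig qyyyz qpqg nxki znc hcfkb rrrhu dxtup umsya ahhfm
Final line count: 12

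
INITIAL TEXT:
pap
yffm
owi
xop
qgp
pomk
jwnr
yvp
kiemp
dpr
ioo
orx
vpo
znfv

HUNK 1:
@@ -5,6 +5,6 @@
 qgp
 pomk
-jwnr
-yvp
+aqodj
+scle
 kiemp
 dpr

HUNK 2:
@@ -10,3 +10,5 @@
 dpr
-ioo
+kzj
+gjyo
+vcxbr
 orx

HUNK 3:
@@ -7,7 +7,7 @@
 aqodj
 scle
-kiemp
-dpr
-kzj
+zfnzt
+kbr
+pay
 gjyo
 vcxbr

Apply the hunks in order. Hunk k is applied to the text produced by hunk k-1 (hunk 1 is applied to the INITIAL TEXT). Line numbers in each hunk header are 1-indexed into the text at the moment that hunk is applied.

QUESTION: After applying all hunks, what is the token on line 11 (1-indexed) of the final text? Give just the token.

Answer: pay

Derivation:
Hunk 1: at line 5 remove [jwnr,yvp] add [aqodj,scle] -> 14 lines: pap yffm owi xop qgp pomk aqodj scle kiemp dpr ioo orx vpo znfv
Hunk 2: at line 10 remove [ioo] add [kzj,gjyo,vcxbr] -> 16 lines: pap yffm owi xop qgp pomk aqodj scle kiemp dpr kzj gjyo vcxbr orx vpo znfv
Hunk 3: at line 7 remove [kiemp,dpr,kzj] add [zfnzt,kbr,pay] -> 16 lines: pap yffm owi xop qgp pomk aqodj scle zfnzt kbr pay gjyo vcxbr orx vpo znfv
Final line 11: pay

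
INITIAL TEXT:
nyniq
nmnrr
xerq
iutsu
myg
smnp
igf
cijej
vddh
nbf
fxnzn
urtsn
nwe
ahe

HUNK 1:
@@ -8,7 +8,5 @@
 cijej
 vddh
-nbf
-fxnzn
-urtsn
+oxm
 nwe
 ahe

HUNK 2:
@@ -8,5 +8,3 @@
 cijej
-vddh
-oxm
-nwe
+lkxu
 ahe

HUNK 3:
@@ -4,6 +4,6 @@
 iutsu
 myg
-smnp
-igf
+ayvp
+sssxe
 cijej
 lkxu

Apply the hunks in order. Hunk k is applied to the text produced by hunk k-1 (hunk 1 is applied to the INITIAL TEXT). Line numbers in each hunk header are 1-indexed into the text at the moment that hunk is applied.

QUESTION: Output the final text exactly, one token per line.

Hunk 1: at line 8 remove [nbf,fxnzn,urtsn] add [oxm] -> 12 lines: nyniq nmnrr xerq iutsu myg smnp igf cijej vddh oxm nwe ahe
Hunk 2: at line 8 remove [vddh,oxm,nwe] add [lkxu] -> 10 lines: nyniq nmnrr xerq iutsu myg smnp igf cijej lkxu ahe
Hunk 3: at line 4 remove [smnp,igf] add [ayvp,sssxe] -> 10 lines: nyniq nmnrr xerq iutsu myg ayvp sssxe cijej lkxu ahe

Answer: nyniq
nmnrr
xerq
iutsu
myg
ayvp
sssxe
cijej
lkxu
ahe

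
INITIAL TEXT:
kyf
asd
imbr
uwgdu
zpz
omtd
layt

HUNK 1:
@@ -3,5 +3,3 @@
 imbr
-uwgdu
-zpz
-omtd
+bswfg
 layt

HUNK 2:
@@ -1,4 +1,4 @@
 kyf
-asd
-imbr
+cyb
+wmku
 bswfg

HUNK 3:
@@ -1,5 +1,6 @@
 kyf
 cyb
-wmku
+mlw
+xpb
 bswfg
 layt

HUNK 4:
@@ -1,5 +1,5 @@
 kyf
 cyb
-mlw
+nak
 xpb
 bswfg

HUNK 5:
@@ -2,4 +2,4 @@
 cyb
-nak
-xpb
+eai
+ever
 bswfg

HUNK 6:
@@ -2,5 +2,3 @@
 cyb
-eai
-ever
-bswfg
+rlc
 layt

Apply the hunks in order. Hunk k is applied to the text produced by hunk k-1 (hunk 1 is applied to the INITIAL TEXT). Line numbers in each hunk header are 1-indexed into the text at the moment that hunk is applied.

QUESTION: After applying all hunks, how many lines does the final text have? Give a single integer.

Answer: 4

Derivation:
Hunk 1: at line 3 remove [uwgdu,zpz,omtd] add [bswfg] -> 5 lines: kyf asd imbr bswfg layt
Hunk 2: at line 1 remove [asd,imbr] add [cyb,wmku] -> 5 lines: kyf cyb wmku bswfg layt
Hunk 3: at line 1 remove [wmku] add [mlw,xpb] -> 6 lines: kyf cyb mlw xpb bswfg layt
Hunk 4: at line 1 remove [mlw] add [nak] -> 6 lines: kyf cyb nak xpb bswfg layt
Hunk 5: at line 2 remove [nak,xpb] add [eai,ever] -> 6 lines: kyf cyb eai ever bswfg layt
Hunk 6: at line 2 remove [eai,ever,bswfg] add [rlc] -> 4 lines: kyf cyb rlc layt
Final line count: 4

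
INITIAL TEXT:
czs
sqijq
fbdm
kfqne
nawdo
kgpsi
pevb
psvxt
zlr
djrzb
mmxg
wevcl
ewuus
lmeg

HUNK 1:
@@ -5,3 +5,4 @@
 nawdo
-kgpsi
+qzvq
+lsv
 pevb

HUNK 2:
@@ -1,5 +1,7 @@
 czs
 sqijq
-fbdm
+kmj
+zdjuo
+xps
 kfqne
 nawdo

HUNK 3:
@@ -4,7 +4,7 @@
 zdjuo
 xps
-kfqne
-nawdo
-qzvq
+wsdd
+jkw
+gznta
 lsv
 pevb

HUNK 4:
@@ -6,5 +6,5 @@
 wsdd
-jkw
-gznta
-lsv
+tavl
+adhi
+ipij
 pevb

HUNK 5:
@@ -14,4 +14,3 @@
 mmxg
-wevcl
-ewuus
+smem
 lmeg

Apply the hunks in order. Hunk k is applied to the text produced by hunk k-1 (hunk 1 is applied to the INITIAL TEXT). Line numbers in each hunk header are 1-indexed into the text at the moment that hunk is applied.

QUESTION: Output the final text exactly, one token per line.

Hunk 1: at line 5 remove [kgpsi] add [qzvq,lsv] -> 15 lines: czs sqijq fbdm kfqne nawdo qzvq lsv pevb psvxt zlr djrzb mmxg wevcl ewuus lmeg
Hunk 2: at line 1 remove [fbdm] add [kmj,zdjuo,xps] -> 17 lines: czs sqijq kmj zdjuo xps kfqne nawdo qzvq lsv pevb psvxt zlr djrzb mmxg wevcl ewuus lmeg
Hunk 3: at line 4 remove [kfqne,nawdo,qzvq] add [wsdd,jkw,gznta] -> 17 lines: czs sqijq kmj zdjuo xps wsdd jkw gznta lsv pevb psvxt zlr djrzb mmxg wevcl ewuus lmeg
Hunk 4: at line 6 remove [jkw,gznta,lsv] add [tavl,adhi,ipij] -> 17 lines: czs sqijq kmj zdjuo xps wsdd tavl adhi ipij pevb psvxt zlr djrzb mmxg wevcl ewuus lmeg
Hunk 5: at line 14 remove [wevcl,ewuus] add [smem] -> 16 lines: czs sqijq kmj zdjuo xps wsdd tavl adhi ipij pevb psvxt zlr djrzb mmxg smem lmeg

Answer: czs
sqijq
kmj
zdjuo
xps
wsdd
tavl
adhi
ipij
pevb
psvxt
zlr
djrzb
mmxg
smem
lmeg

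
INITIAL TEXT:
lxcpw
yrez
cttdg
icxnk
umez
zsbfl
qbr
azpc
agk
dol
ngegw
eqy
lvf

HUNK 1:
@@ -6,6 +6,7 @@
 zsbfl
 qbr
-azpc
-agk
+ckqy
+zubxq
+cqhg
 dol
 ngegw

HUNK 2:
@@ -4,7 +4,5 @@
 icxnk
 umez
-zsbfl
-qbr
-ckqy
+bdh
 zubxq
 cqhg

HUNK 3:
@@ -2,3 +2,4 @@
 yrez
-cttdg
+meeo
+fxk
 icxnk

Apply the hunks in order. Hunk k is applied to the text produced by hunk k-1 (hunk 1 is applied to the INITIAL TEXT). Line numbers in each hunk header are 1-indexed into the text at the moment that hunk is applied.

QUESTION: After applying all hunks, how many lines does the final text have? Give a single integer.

Hunk 1: at line 6 remove [azpc,agk] add [ckqy,zubxq,cqhg] -> 14 lines: lxcpw yrez cttdg icxnk umez zsbfl qbr ckqy zubxq cqhg dol ngegw eqy lvf
Hunk 2: at line 4 remove [zsbfl,qbr,ckqy] add [bdh] -> 12 lines: lxcpw yrez cttdg icxnk umez bdh zubxq cqhg dol ngegw eqy lvf
Hunk 3: at line 2 remove [cttdg] add [meeo,fxk] -> 13 lines: lxcpw yrez meeo fxk icxnk umez bdh zubxq cqhg dol ngegw eqy lvf
Final line count: 13

Answer: 13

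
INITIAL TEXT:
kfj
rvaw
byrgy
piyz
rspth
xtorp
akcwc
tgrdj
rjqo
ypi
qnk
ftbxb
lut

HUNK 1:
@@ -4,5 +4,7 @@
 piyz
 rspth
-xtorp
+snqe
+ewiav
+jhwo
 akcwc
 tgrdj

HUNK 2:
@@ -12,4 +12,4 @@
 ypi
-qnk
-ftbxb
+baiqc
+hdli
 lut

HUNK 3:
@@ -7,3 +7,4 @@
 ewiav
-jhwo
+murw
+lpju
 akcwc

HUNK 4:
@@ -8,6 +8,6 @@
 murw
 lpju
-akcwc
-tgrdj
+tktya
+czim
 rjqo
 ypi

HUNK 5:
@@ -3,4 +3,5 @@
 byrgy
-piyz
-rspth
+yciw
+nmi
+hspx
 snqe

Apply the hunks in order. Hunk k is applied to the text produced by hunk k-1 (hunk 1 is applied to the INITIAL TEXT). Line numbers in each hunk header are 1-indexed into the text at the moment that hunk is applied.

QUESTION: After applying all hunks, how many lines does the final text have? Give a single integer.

Hunk 1: at line 4 remove [xtorp] add [snqe,ewiav,jhwo] -> 15 lines: kfj rvaw byrgy piyz rspth snqe ewiav jhwo akcwc tgrdj rjqo ypi qnk ftbxb lut
Hunk 2: at line 12 remove [qnk,ftbxb] add [baiqc,hdli] -> 15 lines: kfj rvaw byrgy piyz rspth snqe ewiav jhwo akcwc tgrdj rjqo ypi baiqc hdli lut
Hunk 3: at line 7 remove [jhwo] add [murw,lpju] -> 16 lines: kfj rvaw byrgy piyz rspth snqe ewiav murw lpju akcwc tgrdj rjqo ypi baiqc hdli lut
Hunk 4: at line 8 remove [akcwc,tgrdj] add [tktya,czim] -> 16 lines: kfj rvaw byrgy piyz rspth snqe ewiav murw lpju tktya czim rjqo ypi baiqc hdli lut
Hunk 5: at line 3 remove [piyz,rspth] add [yciw,nmi,hspx] -> 17 lines: kfj rvaw byrgy yciw nmi hspx snqe ewiav murw lpju tktya czim rjqo ypi baiqc hdli lut
Final line count: 17

Answer: 17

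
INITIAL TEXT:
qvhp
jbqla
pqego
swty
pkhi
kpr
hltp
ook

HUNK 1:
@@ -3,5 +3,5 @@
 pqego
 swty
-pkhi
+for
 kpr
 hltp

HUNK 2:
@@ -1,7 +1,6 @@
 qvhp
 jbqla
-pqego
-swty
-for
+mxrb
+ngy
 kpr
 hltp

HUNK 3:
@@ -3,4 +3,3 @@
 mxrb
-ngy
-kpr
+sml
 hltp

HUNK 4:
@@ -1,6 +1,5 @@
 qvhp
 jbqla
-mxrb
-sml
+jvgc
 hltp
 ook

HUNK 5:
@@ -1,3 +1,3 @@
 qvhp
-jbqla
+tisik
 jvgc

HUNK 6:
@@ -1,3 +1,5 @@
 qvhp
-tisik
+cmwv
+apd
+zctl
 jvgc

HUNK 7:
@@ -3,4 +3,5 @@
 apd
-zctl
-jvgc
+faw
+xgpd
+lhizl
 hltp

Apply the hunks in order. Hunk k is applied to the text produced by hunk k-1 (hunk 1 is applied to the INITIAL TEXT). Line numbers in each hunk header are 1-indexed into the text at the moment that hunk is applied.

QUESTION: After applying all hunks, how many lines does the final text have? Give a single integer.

Hunk 1: at line 3 remove [pkhi] add [for] -> 8 lines: qvhp jbqla pqego swty for kpr hltp ook
Hunk 2: at line 1 remove [pqego,swty,for] add [mxrb,ngy] -> 7 lines: qvhp jbqla mxrb ngy kpr hltp ook
Hunk 3: at line 3 remove [ngy,kpr] add [sml] -> 6 lines: qvhp jbqla mxrb sml hltp ook
Hunk 4: at line 1 remove [mxrb,sml] add [jvgc] -> 5 lines: qvhp jbqla jvgc hltp ook
Hunk 5: at line 1 remove [jbqla] add [tisik] -> 5 lines: qvhp tisik jvgc hltp ook
Hunk 6: at line 1 remove [tisik] add [cmwv,apd,zctl] -> 7 lines: qvhp cmwv apd zctl jvgc hltp ook
Hunk 7: at line 3 remove [zctl,jvgc] add [faw,xgpd,lhizl] -> 8 lines: qvhp cmwv apd faw xgpd lhizl hltp ook
Final line count: 8

Answer: 8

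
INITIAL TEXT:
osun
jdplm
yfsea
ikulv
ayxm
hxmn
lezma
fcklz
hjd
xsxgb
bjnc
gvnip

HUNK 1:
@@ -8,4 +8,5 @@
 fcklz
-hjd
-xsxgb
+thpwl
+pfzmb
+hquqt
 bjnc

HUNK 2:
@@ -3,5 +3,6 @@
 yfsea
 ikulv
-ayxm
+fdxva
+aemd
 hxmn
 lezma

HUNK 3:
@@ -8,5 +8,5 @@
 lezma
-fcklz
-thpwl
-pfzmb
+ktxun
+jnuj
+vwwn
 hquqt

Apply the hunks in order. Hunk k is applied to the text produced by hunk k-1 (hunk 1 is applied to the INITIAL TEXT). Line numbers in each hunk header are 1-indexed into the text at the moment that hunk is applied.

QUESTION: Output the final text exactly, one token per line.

Hunk 1: at line 8 remove [hjd,xsxgb] add [thpwl,pfzmb,hquqt] -> 13 lines: osun jdplm yfsea ikulv ayxm hxmn lezma fcklz thpwl pfzmb hquqt bjnc gvnip
Hunk 2: at line 3 remove [ayxm] add [fdxva,aemd] -> 14 lines: osun jdplm yfsea ikulv fdxva aemd hxmn lezma fcklz thpwl pfzmb hquqt bjnc gvnip
Hunk 3: at line 8 remove [fcklz,thpwl,pfzmb] add [ktxun,jnuj,vwwn] -> 14 lines: osun jdplm yfsea ikulv fdxva aemd hxmn lezma ktxun jnuj vwwn hquqt bjnc gvnip

Answer: osun
jdplm
yfsea
ikulv
fdxva
aemd
hxmn
lezma
ktxun
jnuj
vwwn
hquqt
bjnc
gvnip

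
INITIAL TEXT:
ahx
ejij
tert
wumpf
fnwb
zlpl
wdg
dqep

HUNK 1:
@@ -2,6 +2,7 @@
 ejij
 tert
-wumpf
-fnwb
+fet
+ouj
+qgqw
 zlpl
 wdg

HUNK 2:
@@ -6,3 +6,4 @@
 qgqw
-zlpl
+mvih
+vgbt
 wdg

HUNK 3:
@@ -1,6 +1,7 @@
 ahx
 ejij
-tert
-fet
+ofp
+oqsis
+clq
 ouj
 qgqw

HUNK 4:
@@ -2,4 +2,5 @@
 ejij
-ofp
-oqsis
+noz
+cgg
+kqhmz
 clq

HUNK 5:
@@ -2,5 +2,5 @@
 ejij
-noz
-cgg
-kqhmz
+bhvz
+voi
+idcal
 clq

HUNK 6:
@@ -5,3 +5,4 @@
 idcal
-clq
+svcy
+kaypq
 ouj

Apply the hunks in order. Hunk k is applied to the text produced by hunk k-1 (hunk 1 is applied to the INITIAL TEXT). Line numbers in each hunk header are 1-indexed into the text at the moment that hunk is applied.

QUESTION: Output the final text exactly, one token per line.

Answer: ahx
ejij
bhvz
voi
idcal
svcy
kaypq
ouj
qgqw
mvih
vgbt
wdg
dqep

Derivation:
Hunk 1: at line 2 remove [wumpf,fnwb] add [fet,ouj,qgqw] -> 9 lines: ahx ejij tert fet ouj qgqw zlpl wdg dqep
Hunk 2: at line 6 remove [zlpl] add [mvih,vgbt] -> 10 lines: ahx ejij tert fet ouj qgqw mvih vgbt wdg dqep
Hunk 3: at line 1 remove [tert,fet] add [ofp,oqsis,clq] -> 11 lines: ahx ejij ofp oqsis clq ouj qgqw mvih vgbt wdg dqep
Hunk 4: at line 2 remove [ofp,oqsis] add [noz,cgg,kqhmz] -> 12 lines: ahx ejij noz cgg kqhmz clq ouj qgqw mvih vgbt wdg dqep
Hunk 5: at line 2 remove [noz,cgg,kqhmz] add [bhvz,voi,idcal] -> 12 lines: ahx ejij bhvz voi idcal clq ouj qgqw mvih vgbt wdg dqep
Hunk 6: at line 5 remove [clq] add [svcy,kaypq] -> 13 lines: ahx ejij bhvz voi idcal svcy kaypq ouj qgqw mvih vgbt wdg dqep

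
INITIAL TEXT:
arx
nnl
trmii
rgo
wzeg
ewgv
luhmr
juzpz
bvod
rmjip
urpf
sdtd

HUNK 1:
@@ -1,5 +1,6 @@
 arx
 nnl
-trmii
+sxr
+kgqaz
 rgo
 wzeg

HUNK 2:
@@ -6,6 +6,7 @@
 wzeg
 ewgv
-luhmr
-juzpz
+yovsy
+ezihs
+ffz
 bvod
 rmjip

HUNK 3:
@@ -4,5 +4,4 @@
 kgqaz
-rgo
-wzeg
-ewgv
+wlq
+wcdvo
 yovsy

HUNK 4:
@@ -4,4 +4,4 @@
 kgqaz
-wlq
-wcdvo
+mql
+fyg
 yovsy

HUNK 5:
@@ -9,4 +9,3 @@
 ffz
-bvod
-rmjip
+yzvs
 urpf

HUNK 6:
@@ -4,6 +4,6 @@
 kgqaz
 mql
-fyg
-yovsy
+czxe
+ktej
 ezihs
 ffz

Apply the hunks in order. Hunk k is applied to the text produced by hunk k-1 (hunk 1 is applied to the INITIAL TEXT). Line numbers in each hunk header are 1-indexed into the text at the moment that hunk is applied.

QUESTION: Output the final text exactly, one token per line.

Answer: arx
nnl
sxr
kgqaz
mql
czxe
ktej
ezihs
ffz
yzvs
urpf
sdtd

Derivation:
Hunk 1: at line 1 remove [trmii] add [sxr,kgqaz] -> 13 lines: arx nnl sxr kgqaz rgo wzeg ewgv luhmr juzpz bvod rmjip urpf sdtd
Hunk 2: at line 6 remove [luhmr,juzpz] add [yovsy,ezihs,ffz] -> 14 lines: arx nnl sxr kgqaz rgo wzeg ewgv yovsy ezihs ffz bvod rmjip urpf sdtd
Hunk 3: at line 4 remove [rgo,wzeg,ewgv] add [wlq,wcdvo] -> 13 lines: arx nnl sxr kgqaz wlq wcdvo yovsy ezihs ffz bvod rmjip urpf sdtd
Hunk 4: at line 4 remove [wlq,wcdvo] add [mql,fyg] -> 13 lines: arx nnl sxr kgqaz mql fyg yovsy ezihs ffz bvod rmjip urpf sdtd
Hunk 5: at line 9 remove [bvod,rmjip] add [yzvs] -> 12 lines: arx nnl sxr kgqaz mql fyg yovsy ezihs ffz yzvs urpf sdtd
Hunk 6: at line 4 remove [fyg,yovsy] add [czxe,ktej] -> 12 lines: arx nnl sxr kgqaz mql czxe ktej ezihs ffz yzvs urpf sdtd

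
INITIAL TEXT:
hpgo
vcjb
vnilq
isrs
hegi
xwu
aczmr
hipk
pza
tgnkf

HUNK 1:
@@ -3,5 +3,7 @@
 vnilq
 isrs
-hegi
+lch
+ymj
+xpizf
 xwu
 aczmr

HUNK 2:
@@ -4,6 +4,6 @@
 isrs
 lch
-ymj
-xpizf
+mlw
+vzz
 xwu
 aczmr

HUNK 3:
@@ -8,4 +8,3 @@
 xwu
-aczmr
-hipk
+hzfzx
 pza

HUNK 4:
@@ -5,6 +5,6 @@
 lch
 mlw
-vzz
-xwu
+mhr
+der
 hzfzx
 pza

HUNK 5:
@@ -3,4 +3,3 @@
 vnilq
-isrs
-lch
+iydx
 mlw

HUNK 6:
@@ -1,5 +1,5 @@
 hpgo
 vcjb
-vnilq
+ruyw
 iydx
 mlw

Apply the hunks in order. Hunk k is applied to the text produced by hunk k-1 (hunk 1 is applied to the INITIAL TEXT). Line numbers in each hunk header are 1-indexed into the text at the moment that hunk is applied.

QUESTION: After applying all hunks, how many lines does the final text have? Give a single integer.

Hunk 1: at line 3 remove [hegi] add [lch,ymj,xpizf] -> 12 lines: hpgo vcjb vnilq isrs lch ymj xpizf xwu aczmr hipk pza tgnkf
Hunk 2: at line 4 remove [ymj,xpizf] add [mlw,vzz] -> 12 lines: hpgo vcjb vnilq isrs lch mlw vzz xwu aczmr hipk pza tgnkf
Hunk 3: at line 8 remove [aczmr,hipk] add [hzfzx] -> 11 lines: hpgo vcjb vnilq isrs lch mlw vzz xwu hzfzx pza tgnkf
Hunk 4: at line 5 remove [vzz,xwu] add [mhr,der] -> 11 lines: hpgo vcjb vnilq isrs lch mlw mhr der hzfzx pza tgnkf
Hunk 5: at line 3 remove [isrs,lch] add [iydx] -> 10 lines: hpgo vcjb vnilq iydx mlw mhr der hzfzx pza tgnkf
Hunk 6: at line 1 remove [vnilq] add [ruyw] -> 10 lines: hpgo vcjb ruyw iydx mlw mhr der hzfzx pza tgnkf
Final line count: 10

Answer: 10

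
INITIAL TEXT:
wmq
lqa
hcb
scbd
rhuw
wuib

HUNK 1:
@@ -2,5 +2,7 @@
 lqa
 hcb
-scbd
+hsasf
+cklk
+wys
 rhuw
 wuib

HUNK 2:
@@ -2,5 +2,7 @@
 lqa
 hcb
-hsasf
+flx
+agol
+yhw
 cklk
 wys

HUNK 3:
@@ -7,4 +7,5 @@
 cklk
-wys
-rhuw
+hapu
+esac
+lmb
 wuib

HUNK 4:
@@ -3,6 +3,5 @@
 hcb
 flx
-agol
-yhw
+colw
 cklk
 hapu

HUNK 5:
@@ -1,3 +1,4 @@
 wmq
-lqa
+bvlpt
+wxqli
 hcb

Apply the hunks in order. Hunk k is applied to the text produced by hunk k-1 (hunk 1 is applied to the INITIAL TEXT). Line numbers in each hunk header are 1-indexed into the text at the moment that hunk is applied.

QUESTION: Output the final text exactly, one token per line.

Answer: wmq
bvlpt
wxqli
hcb
flx
colw
cklk
hapu
esac
lmb
wuib

Derivation:
Hunk 1: at line 2 remove [scbd] add [hsasf,cklk,wys] -> 8 lines: wmq lqa hcb hsasf cklk wys rhuw wuib
Hunk 2: at line 2 remove [hsasf] add [flx,agol,yhw] -> 10 lines: wmq lqa hcb flx agol yhw cklk wys rhuw wuib
Hunk 3: at line 7 remove [wys,rhuw] add [hapu,esac,lmb] -> 11 lines: wmq lqa hcb flx agol yhw cklk hapu esac lmb wuib
Hunk 4: at line 3 remove [agol,yhw] add [colw] -> 10 lines: wmq lqa hcb flx colw cklk hapu esac lmb wuib
Hunk 5: at line 1 remove [lqa] add [bvlpt,wxqli] -> 11 lines: wmq bvlpt wxqli hcb flx colw cklk hapu esac lmb wuib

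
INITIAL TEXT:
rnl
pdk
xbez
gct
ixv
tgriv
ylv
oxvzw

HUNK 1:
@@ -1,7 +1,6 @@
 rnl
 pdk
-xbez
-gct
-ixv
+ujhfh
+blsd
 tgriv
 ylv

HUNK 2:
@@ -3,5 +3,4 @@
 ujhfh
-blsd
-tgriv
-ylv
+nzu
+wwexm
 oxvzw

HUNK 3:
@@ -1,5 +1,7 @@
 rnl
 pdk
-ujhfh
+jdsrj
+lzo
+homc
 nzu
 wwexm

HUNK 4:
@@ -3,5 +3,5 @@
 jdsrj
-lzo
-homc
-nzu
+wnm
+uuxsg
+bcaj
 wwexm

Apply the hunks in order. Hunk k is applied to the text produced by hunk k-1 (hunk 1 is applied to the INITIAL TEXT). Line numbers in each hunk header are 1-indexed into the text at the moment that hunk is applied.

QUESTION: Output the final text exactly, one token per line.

Hunk 1: at line 1 remove [xbez,gct,ixv] add [ujhfh,blsd] -> 7 lines: rnl pdk ujhfh blsd tgriv ylv oxvzw
Hunk 2: at line 3 remove [blsd,tgriv,ylv] add [nzu,wwexm] -> 6 lines: rnl pdk ujhfh nzu wwexm oxvzw
Hunk 3: at line 1 remove [ujhfh] add [jdsrj,lzo,homc] -> 8 lines: rnl pdk jdsrj lzo homc nzu wwexm oxvzw
Hunk 4: at line 3 remove [lzo,homc,nzu] add [wnm,uuxsg,bcaj] -> 8 lines: rnl pdk jdsrj wnm uuxsg bcaj wwexm oxvzw

Answer: rnl
pdk
jdsrj
wnm
uuxsg
bcaj
wwexm
oxvzw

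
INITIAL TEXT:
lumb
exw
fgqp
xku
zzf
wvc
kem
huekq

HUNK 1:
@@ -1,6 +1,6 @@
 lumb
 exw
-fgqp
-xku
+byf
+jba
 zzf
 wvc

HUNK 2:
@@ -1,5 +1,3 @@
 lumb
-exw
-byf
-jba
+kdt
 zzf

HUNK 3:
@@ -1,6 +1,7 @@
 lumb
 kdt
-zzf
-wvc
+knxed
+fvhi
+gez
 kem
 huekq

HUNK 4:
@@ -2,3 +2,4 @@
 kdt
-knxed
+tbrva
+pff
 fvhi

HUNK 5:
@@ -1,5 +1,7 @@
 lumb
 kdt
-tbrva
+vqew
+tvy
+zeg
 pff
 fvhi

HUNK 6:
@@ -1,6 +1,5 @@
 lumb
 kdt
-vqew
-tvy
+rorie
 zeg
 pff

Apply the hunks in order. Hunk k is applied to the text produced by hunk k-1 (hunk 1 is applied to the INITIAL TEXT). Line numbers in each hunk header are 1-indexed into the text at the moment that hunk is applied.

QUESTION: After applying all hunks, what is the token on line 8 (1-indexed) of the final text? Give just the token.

Answer: kem

Derivation:
Hunk 1: at line 1 remove [fgqp,xku] add [byf,jba] -> 8 lines: lumb exw byf jba zzf wvc kem huekq
Hunk 2: at line 1 remove [exw,byf,jba] add [kdt] -> 6 lines: lumb kdt zzf wvc kem huekq
Hunk 3: at line 1 remove [zzf,wvc] add [knxed,fvhi,gez] -> 7 lines: lumb kdt knxed fvhi gez kem huekq
Hunk 4: at line 2 remove [knxed] add [tbrva,pff] -> 8 lines: lumb kdt tbrva pff fvhi gez kem huekq
Hunk 5: at line 1 remove [tbrva] add [vqew,tvy,zeg] -> 10 lines: lumb kdt vqew tvy zeg pff fvhi gez kem huekq
Hunk 6: at line 1 remove [vqew,tvy] add [rorie] -> 9 lines: lumb kdt rorie zeg pff fvhi gez kem huekq
Final line 8: kem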